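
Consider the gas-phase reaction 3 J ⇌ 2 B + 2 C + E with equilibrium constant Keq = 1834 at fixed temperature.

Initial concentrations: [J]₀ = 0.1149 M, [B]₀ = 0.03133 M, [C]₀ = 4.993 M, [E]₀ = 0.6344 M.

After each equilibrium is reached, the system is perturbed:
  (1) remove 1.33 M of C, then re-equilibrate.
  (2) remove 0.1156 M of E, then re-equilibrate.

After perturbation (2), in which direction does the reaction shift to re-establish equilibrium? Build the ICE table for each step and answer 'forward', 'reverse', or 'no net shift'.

Direction: forward

Q₀ = 10.23 vs Keq = 1834 ⇒ Q<K, forward
Step 1:
                   J          B          C          E
  init        0.1149    0.03133      4.993     0.6344
  Δ         -0.07553    0.05035    0.05035    0.02518
  eq         0.03937    0.08168      5.043     0.6596
  solve Keq expr → x = 0.02518; check Q = 1834
Then remove 1.33 M of C.
Step 2:
                   J          B          C          E
  init       0.03937    0.08168      3.713     0.6596
  Δ        -0.006145   0.004097   0.004097   0.002048
  eq         0.03323    0.08578      3.717     0.6616
  solve Keq expr → x = 0.002048; check Q = 1834
Then remove 0.1156 M of E.
Step 3:
                   J          B          C          E
  init       0.03323    0.08578      3.717      0.546
  Δ        -0.001759   0.001173   0.001173 5.8633e-04
  eq         0.03147    0.08695      3.719     0.5466
  solve Keq expr → x = 5.8633e-04; check Q = 1834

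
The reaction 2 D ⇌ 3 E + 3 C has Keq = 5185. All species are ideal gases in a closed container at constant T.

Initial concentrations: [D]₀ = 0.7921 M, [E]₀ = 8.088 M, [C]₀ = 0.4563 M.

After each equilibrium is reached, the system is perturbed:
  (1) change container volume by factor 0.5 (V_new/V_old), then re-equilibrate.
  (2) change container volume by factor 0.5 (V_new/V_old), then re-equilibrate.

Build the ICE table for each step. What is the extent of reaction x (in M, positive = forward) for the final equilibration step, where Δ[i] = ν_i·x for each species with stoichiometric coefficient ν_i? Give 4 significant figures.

x = -0.4277 M

Q₀ = 80.12 vs Keq = 5185 ⇒ Q<K, forward
Step 1:
                   D          E          C
  Initial     0.7921      8.088     0.4563
  Change     -0.4031     0.6047     0.6047
  Equil        0.389      8.693      1.061
  solve Keq expr → x = 0.2016; check Q = 5185
Then change container volume by factor 0.5 (V_new/V_old).
Step 2:
                   D          E          C
  Initial      0.778      17.39      2.122
  Change      0.5652    -0.8479    -0.8479
  Equil        1.343      16.54      1.274
  solve Keq expr → x = -0.2826; check Q = 5185
Then change container volume by factor 0.5 (V_new/V_old).
Step 3:
                   D          E          C
  Initial      2.686      33.08      2.548
  Change      0.8555     -1.283     -1.283
  Equil        3.542      31.79      1.265
  solve Keq expr → x = -0.4277; check Q = 5185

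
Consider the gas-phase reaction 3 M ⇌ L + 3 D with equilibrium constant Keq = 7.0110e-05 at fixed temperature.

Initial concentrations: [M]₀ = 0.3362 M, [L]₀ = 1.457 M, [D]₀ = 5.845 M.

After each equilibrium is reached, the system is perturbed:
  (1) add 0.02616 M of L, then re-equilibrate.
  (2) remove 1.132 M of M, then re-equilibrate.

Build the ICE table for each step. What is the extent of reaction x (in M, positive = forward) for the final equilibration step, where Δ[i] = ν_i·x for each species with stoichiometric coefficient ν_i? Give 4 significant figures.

Q₀ = 7656 vs Keq = 7.0110e-05 ⇒ Q>K, reverse
Step 1:
                   M          L          D
  I           0.3362      1.457      5.845
  C            4.364     -1.455     -4.364
  E              4.7   0.002243      1.481
  solve Keq expr → x = -1.455; check Q = 7.0110e-05
Then add 0.02616 M of L.
Step 2:
                   M          L          D
  I              4.7     0.0284      1.481
  C          0.07692   -0.02564   -0.07692
  E            4.777   0.002763      1.404
  solve Keq expr → x = -0.02564; check Q = 7.0110e-05
Then remove 1.132 M of M.
Step 3:
                   M          L          D
  I            3.645   0.002763      1.404
  C         0.004557  -0.001519  -0.004557
  E             3.65   0.001244      1.399
  solve Keq expr → x = -0.001519; check Q = 7.0110e-05

x = -0.001519 M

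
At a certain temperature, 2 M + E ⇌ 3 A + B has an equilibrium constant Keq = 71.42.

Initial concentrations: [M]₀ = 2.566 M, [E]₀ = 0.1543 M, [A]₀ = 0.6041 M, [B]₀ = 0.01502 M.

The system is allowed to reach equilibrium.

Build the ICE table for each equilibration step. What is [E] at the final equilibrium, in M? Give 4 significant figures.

[E]_eq = 5.6007e-04 M

Q₀ = 0.003259 vs Keq = 71.42 ⇒ Q<K, forward
Step 1:
                   M          E          A          B
  Initial      2.566     0.1543     0.6041    0.01502
  Change     -0.3075    -0.1537     0.4612     0.1537
  Equil        2.259 5.6007e-04      1.065     0.1688
  solve Keq expr → x = 0.1537; check Q = 71.42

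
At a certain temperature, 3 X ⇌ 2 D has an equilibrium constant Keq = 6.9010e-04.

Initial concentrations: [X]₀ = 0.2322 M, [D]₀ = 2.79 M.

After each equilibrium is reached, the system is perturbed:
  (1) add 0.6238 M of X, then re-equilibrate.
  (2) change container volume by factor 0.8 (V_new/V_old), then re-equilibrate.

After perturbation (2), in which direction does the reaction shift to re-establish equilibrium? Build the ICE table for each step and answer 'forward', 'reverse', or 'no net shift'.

Q₀ = 621.8 vs Keq = 6.9010e-04 ⇒ Q>K, reverse
Step 1:
                    X           D
  init         0.2322        2.79
  Δ             3.859      -2.573
  eq            4.091      0.2174
  solve Keq expr → x = -1.286; check Q = 6.9010e-04
Then add 0.6238 M of X.
Step 2:
                    X           D
  init          4.715      0.2174
  Δ          -0.06858     0.04572
  eq            4.646      0.2631
  solve Keq expr → x = 0.02286; check Q = 6.9010e-04
Then change container volume by factor 0.8 (V_new/V_old).
Step 3:
                    X           D
  init          5.808      0.3289
  Δ          -0.05098     0.03399
  eq            5.757      0.3629
  solve Keq expr → x = 0.01699; check Q = 6.9010e-04

Direction: forward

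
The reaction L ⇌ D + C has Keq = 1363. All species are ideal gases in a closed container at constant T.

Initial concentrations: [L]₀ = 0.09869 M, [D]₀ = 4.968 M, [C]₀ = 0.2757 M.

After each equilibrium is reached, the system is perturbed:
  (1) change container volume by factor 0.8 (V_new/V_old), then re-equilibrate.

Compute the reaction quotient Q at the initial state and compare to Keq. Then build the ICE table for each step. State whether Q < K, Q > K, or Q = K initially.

Q₀ = 13.88; Q < K (proceeds forward)

Q₀ = 13.88 vs Keq = 1363 ⇒ Q<K, forward
Step 1:
                   L          D          C
  I          0.09869      4.968     0.2757
  C          -0.0973     0.0973     0.0973
  E         0.001386      5.065      0.373
  solve Keq expr → x = 0.0973; check Q = 1363
Then change container volume by factor 0.8 (V_new/V_old).
Step 2:
                   L          D          C
  I         0.001733      6.332     0.4663
  C       4.3103e-04 -4.3103e-04 -4.3103e-04
  E         0.002164      6.331     0.4658
  solve Keq expr → x = -4.3103e-04; check Q = 1363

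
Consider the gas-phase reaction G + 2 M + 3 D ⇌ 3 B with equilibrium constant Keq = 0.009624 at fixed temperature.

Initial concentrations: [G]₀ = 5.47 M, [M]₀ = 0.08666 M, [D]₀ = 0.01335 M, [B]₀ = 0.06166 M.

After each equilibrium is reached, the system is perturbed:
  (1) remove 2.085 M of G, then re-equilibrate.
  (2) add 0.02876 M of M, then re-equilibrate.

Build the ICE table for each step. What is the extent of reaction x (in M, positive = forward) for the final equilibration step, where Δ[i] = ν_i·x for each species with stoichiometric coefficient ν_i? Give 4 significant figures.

x = 2.4763e-04 M

Q₀ = 2399 vs Keq = 0.009624 ⇒ Q>K, reverse
Step 1:
                   G          M          D          B
  Initial       5.47    0.08666    0.01335    0.06166
  Change     0.01842    0.03685    0.05527   -0.05527
  Equil        5.488     0.1235    0.06862   0.006386
  solve Keq expr → x = -0.01842; check Q = 0.009624
Then remove 2.085 M of G.
Step 2:
                   G          M          D          B
  Initial      3.403     0.1235    0.06862   0.006386
  Change  2.8510e-04 5.7021e-04 8.5531e-04 -8.5531e-04
  Equil        3.404     0.1241    0.06948    0.00553
  solve Keq expr → x = -2.8510e-04; check Q = 0.009624
Then add 0.02876 M of M.
Step 3:
                   G          M          D          B
  Initial      3.404     0.1528    0.06948    0.00553
  Change  -2.4763e-04 -4.9526e-04 -7.4289e-04 7.4289e-04
  Equil        3.403     0.1523    0.06874   0.006273
  solve Keq expr → x = 2.4763e-04; check Q = 0.009624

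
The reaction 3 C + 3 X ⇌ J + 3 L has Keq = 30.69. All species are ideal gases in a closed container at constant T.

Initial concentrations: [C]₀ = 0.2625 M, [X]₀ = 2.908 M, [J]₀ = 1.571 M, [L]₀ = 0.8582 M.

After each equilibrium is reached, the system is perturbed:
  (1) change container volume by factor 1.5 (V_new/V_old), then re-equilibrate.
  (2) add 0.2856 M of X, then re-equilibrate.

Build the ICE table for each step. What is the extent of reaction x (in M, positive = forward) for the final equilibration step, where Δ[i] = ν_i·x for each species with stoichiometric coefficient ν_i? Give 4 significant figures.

x = 0.004047 M

Q₀ = 2.232 vs Keq = 30.69 ⇒ Q<K, forward
Step 1:
                   C          X          J          L
  Initial     0.2625      2.908      1.571     0.8582
  Change     -0.1293    -0.1293    0.04311     0.1293
  Equil       0.1332      2.779      1.614     0.9875
  solve Keq expr → x = 0.04311; check Q = 30.69
Then change container volume by factor 1.5 (V_new/V_old).
Step 2:
                   C          X          J          L
  Initial    0.08877      1.852      1.076     0.6584
  Change     0.02207    0.02207  -0.007358   -0.02207
  Equil       0.1108      1.875      1.069     0.6363
  solve Keq expr → x = -0.007358; check Q = 30.69
Then add 0.2856 M of X.
Step 3:
                   C          X          J          L
  Initial     0.1108       2.16      1.069     0.6363
  Change    -0.01214   -0.01214   0.004047    0.01214
  Equil       0.0987      2.148      1.073     0.6484
  solve Keq expr → x = 0.004047; check Q = 30.69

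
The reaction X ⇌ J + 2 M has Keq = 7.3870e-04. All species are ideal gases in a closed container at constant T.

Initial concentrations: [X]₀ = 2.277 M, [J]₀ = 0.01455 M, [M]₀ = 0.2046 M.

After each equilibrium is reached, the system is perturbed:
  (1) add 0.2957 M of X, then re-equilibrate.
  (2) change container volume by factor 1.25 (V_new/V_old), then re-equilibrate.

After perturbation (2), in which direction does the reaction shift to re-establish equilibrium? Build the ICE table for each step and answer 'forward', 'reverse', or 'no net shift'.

Q₀ = 2.6749e-04 vs Keq = 7.3870e-04 ⇒ Q<K, forward
Step 1:
                  X         J         M
  init        2.277   0.01455    0.2046
  Δ        -0.01553   0.01553   0.03106
  eq          2.261   0.03008    0.2357
  solve Keq expr → x = 0.01553; check Q = 7.3870e-04
Then add 0.2957 M of X.
Step 2:
                  X         J         M
  init        2.557   0.03008    0.2357
  Δ       -0.002502  0.002502  0.005003
  eq          2.555   0.03258    0.2407
  solve Keq expr → x = 0.002502; check Q = 7.3870e-04
Then change container volume by factor 1.25 (V_new/V_old).
Step 3:
                  X         J         M
  init        2.044   0.02607    0.1925
  Δ       -0.008308  0.008308   0.01662
  eq          2.035   0.03437    0.2091
  solve Keq expr → x = 0.008308; check Q = 7.3870e-04

Direction: forward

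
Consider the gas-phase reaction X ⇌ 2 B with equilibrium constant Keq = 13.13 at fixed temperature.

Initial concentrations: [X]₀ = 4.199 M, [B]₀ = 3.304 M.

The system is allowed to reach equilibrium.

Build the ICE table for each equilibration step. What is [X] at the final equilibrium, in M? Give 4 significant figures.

Q₀ = 2.6 vs Keq = 13.13 ⇒ Q<K, forward
Step 1:
                    X           B
  init          4.199       3.304
  Δ            -1.386       2.773
  eq            2.813       6.077
  solve Keq expr → x = 1.386; check Q = 13.13

[X]_eq = 2.813 M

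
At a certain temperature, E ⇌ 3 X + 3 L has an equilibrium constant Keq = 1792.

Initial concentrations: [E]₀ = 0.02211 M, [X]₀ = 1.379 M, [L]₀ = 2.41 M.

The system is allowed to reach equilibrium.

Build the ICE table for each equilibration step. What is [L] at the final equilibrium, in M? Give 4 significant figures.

[L]_eq = 2.414 M

Q₀ = 1660 vs Keq = 1792 ⇒ Q<K, forward
Step 1:
                  E         X         L
  I         0.02211     1.379      2.41
  C       -0.001343  0.004028  0.004028
  E         0.02077     1.383     2.414
  solve Keq expr → x = 0.001343; check Q = 1792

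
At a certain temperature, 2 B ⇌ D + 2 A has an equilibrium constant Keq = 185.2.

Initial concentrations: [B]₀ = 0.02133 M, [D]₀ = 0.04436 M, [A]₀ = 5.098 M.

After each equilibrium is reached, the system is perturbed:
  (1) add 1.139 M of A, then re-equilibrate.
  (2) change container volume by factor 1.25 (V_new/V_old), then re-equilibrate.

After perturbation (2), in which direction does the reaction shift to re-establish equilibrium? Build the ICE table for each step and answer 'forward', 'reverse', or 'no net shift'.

Direction: forward

Q₀ = 2534 vs Keq = 185.2 ⇒ Q>K, reverse
Step 1:
                   B          D          A
  I          0.02133    0.04436      5.098
  C          0.03793   -0.01896   -0.03793
  E          0.05926     0.0254       5.06
  solve Keq expr → x = -0.01896; check Q = 185.2
Then add 1.139 M of A.
Step 2:
                   B          D          A
  I          0.05926     0.0254      6.199
  C         0.007603  -0.003801  -0.007603
  E          0.06686     0.0216      6.191
  solve Keq expr → x = -0.003801; check Q = 185.2
Then change container volume by factor 1.25 (V_new/V_old).
Step 3:
                   B          D          A
  I          0.05349    0.01728      4.953
  C        -0.003348   0.001674   0.003348
  E          0.05014    0.01895      4.957
  solve Keq expr → x = 0.001674; check Q = 185.2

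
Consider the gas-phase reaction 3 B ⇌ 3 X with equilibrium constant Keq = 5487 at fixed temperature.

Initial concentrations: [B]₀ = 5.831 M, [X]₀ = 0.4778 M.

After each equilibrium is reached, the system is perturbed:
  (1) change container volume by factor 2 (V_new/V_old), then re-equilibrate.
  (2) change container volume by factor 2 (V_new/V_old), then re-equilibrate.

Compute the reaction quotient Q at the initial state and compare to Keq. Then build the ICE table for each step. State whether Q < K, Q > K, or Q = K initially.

Q₀ = 5.5019e-04 vs Keq = 5487 ⇒ Q<K, forward
Step 1:
                   B          X
  Initial      5.831     0.4778
  Change      -5.493      5.493
  Equil       0.3385       5.97
  solve Keq expr → x = 1.831; check Q = 5487
Then change container volume by factor 2 (V_new/V_old).
Step 2:
                   B          X
  Initial     0.1692      2.985
  Change           0          0
  Equil       0.1692      2.985
  solve Keq expr → x = 0; check Q = 5487
Then change container volume by factor 2 (V_new/V_old).
Step 3:
                   B          X
  Initial    0.08462      1.493
  Change           0          0
  Equil      0.08462      1.493
  solve Keq expr → x = 0; check Q = 5487

Q₀ = 5.5019e-04; Q < K (proceeds forward)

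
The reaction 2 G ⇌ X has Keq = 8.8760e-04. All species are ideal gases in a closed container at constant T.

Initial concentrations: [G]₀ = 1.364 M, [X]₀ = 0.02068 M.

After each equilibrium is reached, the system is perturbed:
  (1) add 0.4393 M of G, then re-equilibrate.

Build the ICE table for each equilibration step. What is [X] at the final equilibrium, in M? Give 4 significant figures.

[X]_eq = 0.003001 M

Q₀ = 0.01112 vs Keq = 8.8760e-04 ⇒ Q>K, reverse
Step 1:
                   G          X
  Initial      1.364    0.02068
  Change     0.03787   -0.01894
  Equil        1.402   0.001744
  solve Keq expr → x = -0.01894; check Q = 8.8760e-04
Then add 0.4393 M of G.
Step 2:
                   G          X
  Initial      1.841   0.001744
  Change   -0.002513   0.001256
  Equil        1.839   0.003001
  solve Keq expr → x = 0.001256; check Q = 8.8760e-04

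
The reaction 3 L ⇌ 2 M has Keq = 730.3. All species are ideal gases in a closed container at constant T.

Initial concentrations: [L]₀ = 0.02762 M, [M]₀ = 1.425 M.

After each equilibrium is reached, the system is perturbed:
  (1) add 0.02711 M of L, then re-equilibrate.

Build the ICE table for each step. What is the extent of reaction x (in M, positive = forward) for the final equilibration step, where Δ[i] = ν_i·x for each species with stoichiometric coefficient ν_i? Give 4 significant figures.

Q₀ = 9.6374e+04 vs Keq = 730.3 ⇒ Q>K, reverse
Step 1:
                    L           M
  Initial     0.02762       1.425
  Change       0.1082    -0.07214
  Equil        0.1358       1.353
  solve Keq expr → x = -0.03607; check Q = 730.3
Then add 0.02711 M of L.
Step 2:
                    L           M
  Initial      0.1629       1.353
  Change     -0.02595      0.0173
  Equil         0.137        1.37
  solve Keq expr → x = 0.008651; check Q = 730.3

x = 0.008651 M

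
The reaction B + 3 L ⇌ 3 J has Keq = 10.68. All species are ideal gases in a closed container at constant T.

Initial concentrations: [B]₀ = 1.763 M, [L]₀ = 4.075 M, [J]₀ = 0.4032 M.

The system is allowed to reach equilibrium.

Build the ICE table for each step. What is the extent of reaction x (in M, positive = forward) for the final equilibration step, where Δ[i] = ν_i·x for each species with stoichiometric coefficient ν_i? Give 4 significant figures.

x = 0.8789 M

Q₀ = 5.4945e-04 vs Keq = 10.68 ⇒ Q<K, forward
Step 1:
                  B         L         J
  Initial     1.763     4.075    0.4032
  Change    -0.8789    -2.637     2.637
  Equil      0.8841     1.438      3.04
  solve Keq expr → x = 0.8789; check Q = 10.68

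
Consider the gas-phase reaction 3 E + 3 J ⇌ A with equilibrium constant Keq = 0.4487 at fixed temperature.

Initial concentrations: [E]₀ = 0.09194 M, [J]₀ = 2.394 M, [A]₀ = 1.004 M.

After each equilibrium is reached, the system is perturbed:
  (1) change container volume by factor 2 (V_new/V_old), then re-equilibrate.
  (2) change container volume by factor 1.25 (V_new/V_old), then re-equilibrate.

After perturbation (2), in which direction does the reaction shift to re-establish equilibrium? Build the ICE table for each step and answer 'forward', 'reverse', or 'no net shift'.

Direction: reverse

Q₀ = 94.16 vs Keq = 0.4487 ⇒ Q>K, reverse
Step 1:
                   E          J          A
  init       0.09194      2.394      1.004
  Δ           0.3627     0.3627    -0.1209
  eq          0.4546      2.757     0.8831
  solve Keq expr → x = -0.1209; check Q = 0.4487
Then change container volume by factor 2 (V_new/V_old).
Step 2:
                   E          J          A
  init        0.2273      1.378     0.4416
  Δ           0.3112     0.3112    -0.1037
  eq          0.5385      1.689     0.3378
  solve Keq expr → x = -0.1037; check Q = 0.4487
Then change container volume by factor 1.25 (V_new/V_old).
Step 3:
                   E          J          A
  init        0.4308      1.352     0.2703
  Δ           0.1159     0.1159   -0.03863
  eq          0.5467      1.467     0.2316
  solve Keq expr → x = -0.03863; check Q = 0.4487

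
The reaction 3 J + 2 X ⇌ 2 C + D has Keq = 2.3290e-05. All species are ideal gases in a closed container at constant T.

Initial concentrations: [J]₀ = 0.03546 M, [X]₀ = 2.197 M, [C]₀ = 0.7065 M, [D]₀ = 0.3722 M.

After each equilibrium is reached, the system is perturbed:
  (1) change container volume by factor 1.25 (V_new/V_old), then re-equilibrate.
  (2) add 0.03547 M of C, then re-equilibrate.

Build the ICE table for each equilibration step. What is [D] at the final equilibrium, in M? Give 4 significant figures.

[D]_eq = 0.02489 M

Q₀ = 863.2 vs Keq = 2.3290e-05 ⇒ Q>K, reverse
Step 1:
                   J          X          C          D
  init       0.03546      2.197     0.7065     0.3722
  Δ           0.9672     0.6448    -0.6448    -0.3224
  eq           1.003      2.842     0.0617     0.0498
  solve Keq expr → x = -0.3224; check Q = 2.3290e-05
Then change container volume by factor 1.25 (V_new/V_old).
Step 2:
                   J          X          C          D
  init        0.8021      2.273    0.04936    0.03984
  Δ          0.01057   0.007049  -0.007049  -0.003525
  eq          0.8127       2.28    0.04231    0.03632
  solve Keq expr → x = -0.003525; check Q = 2.3290e-05
Then add 0.03547 M of C.
Step 3:
                   J          X          C          D
  init        0.8127       2.28    0.07778    0.03632
  Δ          0.03429    0.02286   -0.02286   -0.01143
  eq           0.847      2.303    0.05492    0.02489
  solve Keq expr → x = -0.01143; check Q = 2.3290e-05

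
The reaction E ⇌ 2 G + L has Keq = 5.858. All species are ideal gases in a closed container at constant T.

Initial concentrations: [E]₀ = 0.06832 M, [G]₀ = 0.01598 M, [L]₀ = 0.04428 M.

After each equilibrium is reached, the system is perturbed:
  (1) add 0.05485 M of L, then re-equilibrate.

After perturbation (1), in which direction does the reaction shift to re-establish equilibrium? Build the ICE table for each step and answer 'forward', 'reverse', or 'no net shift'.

Direction: reverse

Q₀ = 1.6551e-04 vs Keq = 5.858 ⇒ Q<K, forward
Step 1:
                   E          G          L
  init       0.06832    0.01598    0.04428
  Δ         -0.06788     0.1358    0.06788
  eq      4.4083e-04     0.1517     0.1122
  solve Keq expr → x = 0.06788; check Q = 5.858
Then add 0.05485 M of L.
Step 2:
                   E          G          L
  init    4.4083e-04     0.1517      0.167
  Δ       2.1111e-04 -4.2222e-04 -2.1111e-04
  eq      6.5195e-04     0.1513     0.1668
  solve Keq expr → x = -2.1111e-04; check Q = 5.858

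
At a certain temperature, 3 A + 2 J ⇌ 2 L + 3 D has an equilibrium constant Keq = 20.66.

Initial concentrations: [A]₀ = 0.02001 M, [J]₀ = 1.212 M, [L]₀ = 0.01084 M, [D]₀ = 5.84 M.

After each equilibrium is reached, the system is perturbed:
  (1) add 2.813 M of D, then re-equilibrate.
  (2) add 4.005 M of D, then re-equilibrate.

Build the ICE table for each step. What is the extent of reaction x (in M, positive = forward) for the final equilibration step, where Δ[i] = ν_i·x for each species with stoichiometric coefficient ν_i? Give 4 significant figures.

x = -2.8589e-04 M

Q₀ = 1989 vs Keq = 20.66 ⇒ Q>K, reverse
Step 1:
                  A         J         L         D
  init      0.02001     1.212   0.01084      5.84
  Δ         0.01275  0.008501 -0.008501  -0.01275
  eq        0.03276     1.221  0.002339     5.827
  solve Keq expr → x = -0.004251; check Q = 20.66
Then add 2.813 M of D.
Step 2:
                  A         J         L         D
  init      0.03276     1.221  0.002339      8.64
  Δ        0.001434 9.5596e-04 -9.5596e-04 -0.001434
  eq         0.0342     1.221  0.001383     8.639
  solve Keq expr → x = -4.7798e-04; check Q = 20.66
Then add 4.005 M of D.
Step 3:
                  A         J         L         D
  init       0.0342     1.221  0.001383     12.64
  Δ       8.5767e-04 5.7178e-04 -5.7178e-04 -8.5767e-04
  eq        0.03505     1.222 8.1091e-04     12.64
  solve Keq expr → x = -2.8589e-04; check Q = 20.66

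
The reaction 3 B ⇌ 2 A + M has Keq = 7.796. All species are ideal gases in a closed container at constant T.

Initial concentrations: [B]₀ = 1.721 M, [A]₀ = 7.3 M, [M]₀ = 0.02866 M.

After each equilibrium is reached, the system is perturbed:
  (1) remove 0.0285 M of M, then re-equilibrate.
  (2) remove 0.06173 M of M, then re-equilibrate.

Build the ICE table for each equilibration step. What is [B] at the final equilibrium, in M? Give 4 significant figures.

[B]_eq = 1.065 M

Q₀ = 0.2996 vs Keq = 7.796 ⇒ Q<K, forward
Step 1:
                  B         A         M
  I           1.721       7.3   0.02866
  C         -0.5511    0.3674    0.1837
  E            1.17     7.667    0.2124
  solve Keq expr → x = 0.1837; check Q = 7.796
Then remove 0.0285 M of M.
Step 2:
                  B         A         M
  I            1.17     7.667    0.1839
  C        -0.03177   0.02118   0.01059
  E           1.138     7.689    0.1944
  solve Keq expr → x = 0.01059; check Q = 7.796
Then remove 0.06173 M of M.
Step 3:
                  B         A         M
  I           1.138     7.689    0.1327
  C        -0.07341   0.04894   0.02447
  E           1.065     7.738    0.1572
  solve Keq expr → x = 0.02447; check Q = 7.796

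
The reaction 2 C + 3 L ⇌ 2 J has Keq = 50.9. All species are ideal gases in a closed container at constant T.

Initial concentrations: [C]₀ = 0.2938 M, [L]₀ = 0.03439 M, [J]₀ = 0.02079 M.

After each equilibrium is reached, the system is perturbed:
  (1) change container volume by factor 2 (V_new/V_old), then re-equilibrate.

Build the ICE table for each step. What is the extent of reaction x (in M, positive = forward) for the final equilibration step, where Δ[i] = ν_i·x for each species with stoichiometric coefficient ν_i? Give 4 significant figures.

x = -0.001976 M

Q₀ = 123.1 vs Keq = 50.9 ⇒ Q>K, reverse
Step 1:
                  C         L         J
  init       0.2938   0.03439   0.02079
  Δ        0.003774  0.005661 -0.003774
  eq         0.2976   0.04005   0.01702
  solve Keq expr → x = -0.001887; check Q = 50.9
Then change container volume by factor 2 (V_new/V_old).
Step 2:
                  C         L         J
  init       0.1488   0.02003  0.008508
  Δ        0.003952  0.005928 -0.003952
  eq         0.1527   0.02595  0.004556
  solve Keq expr → x = -0.001976; check Q = 50.9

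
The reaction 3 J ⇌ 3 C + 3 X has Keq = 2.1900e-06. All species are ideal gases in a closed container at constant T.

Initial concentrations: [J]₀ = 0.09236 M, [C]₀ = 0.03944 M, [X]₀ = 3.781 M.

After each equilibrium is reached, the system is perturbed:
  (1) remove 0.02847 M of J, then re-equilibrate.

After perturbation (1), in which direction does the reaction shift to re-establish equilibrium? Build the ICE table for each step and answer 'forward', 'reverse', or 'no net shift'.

Q₀ = 4.209 vs Keq = 2.1900e-06 ⇒ Q>K, reverse
Step 1:
                  J         C         X
  init      0.09236   0.03944     3.781
  Δ         0.03898  -0.03898  -0.03898
  eq         0.1313 4.5581e-04     3.742
  solve Keq expr → x = -0.01299; check Q = 2.1900e-06
Then remove 0.02847 M of J.
Step 2:
                  J         C         X
  init       0.1029 4.5581e-04     3.742
  Δ       9.8450e-05 -9.8450e-05 -9.8450e-05
  eq          0.103 3.5736e-04     3.742
  solve Keq expr → x = -3.2817e-05; check Q = 2.1900e-06

Direction: reverse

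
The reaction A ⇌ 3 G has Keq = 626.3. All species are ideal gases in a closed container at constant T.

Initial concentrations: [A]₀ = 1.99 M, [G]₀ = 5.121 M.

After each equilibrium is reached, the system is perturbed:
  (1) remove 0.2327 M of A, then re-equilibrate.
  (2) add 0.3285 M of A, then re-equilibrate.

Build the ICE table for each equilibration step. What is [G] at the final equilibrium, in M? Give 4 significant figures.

Q₀ = 67.49 vs Keq = 626.3 ⇒ Q<K, forward
Step 1:
                    A           G
  Initial        1.99       5.121
  Change       -1.068       3.205
  Equil        0.9216       8.326
  solve Keq expr → x = 1.068; check Q = 626.3
Then remove 0.2327 M of A.
Step 2:
                    A           G
  Initial      0.6889       8.326
  Change       0.1191     -0.3573
  Equil         0.808       7.969
  solve Keq expr → x = -0.1191; check Q = 626.3
Then add 0.3285 M of A.
Step 3:
                    A           G
  Initial       1.137       7.969
  Change      -0.1667         0.5
  Equil        0.9698       8.469
  solve Keq expr → x = 0.1667; check Q = 626.3

[G]_eq = 8.469 M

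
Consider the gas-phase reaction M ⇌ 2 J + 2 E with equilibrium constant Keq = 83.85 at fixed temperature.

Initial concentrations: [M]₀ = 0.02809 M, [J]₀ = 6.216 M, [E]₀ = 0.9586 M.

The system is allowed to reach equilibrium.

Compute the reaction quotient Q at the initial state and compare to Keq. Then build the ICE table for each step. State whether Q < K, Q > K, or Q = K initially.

Q₀ = 1264 vs Keq = 83.85 ⇒ Q>K, reverse
Step 1:
                    M           J           E
  Initial     0.02809       6.216      0.9586
  Change       0.1513     -0.3027     -0.3027
  Equil        0.1794       5.913      0.6559
  solve Keq expr → x = -0.1513; check Q = 83.85

Q₀ = 1264; Q > K (proceeds reverse)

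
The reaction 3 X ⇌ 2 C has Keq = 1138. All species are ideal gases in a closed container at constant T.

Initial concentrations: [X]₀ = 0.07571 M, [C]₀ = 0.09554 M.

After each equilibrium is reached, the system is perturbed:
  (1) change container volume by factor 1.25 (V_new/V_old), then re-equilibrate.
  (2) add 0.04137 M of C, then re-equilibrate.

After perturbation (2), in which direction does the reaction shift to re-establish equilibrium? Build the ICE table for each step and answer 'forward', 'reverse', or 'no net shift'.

Direction: reverse

Q₀ = 21.03 vs Keq = 1138 ⇒ Q<K, forward
Step 1:
                   X          C
  Initial    0.07571    0.09554
  Change    -0.05117    0.03412
  Equil      0.02454     0.1297
  solve Keq expr → x = 0.01706; check Q = 1138
Then change container volume by factor 1.25 (V_new/V_old).
Step 2:
                   X          C
  Initial    0.01963     0.1037
  Change     0.00139 -9.2642e-04
  Equil      0.02102     0.1028
  solve Keq expr → x = -4.6321e-04; check Q = 1138
Then add 0.04137 M of C.
Step 3:
                   X          C
  Initial    0.02102     0.1442
  Change    0.004915  -0.003277
  Equil      0.02593     0.1409
  solve Keq expr → x = -0.001638; check Q = 1138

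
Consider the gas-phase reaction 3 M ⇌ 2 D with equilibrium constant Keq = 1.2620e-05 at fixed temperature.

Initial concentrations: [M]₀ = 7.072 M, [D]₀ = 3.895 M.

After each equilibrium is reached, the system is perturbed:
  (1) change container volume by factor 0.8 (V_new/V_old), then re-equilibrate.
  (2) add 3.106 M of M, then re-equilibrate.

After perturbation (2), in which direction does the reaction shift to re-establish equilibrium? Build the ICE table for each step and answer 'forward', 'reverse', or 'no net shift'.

Q₀ = 0.04289 vs Keq = 1.2620e-05 ⇒ Q>K, reverse
Step 1:
                    M           D
  Initial       7.072       3.895
  Change        5.602      -3.735
  Equil         12.67      0.1603
  solve Keq expr → x = -1.867; check Q = 1.2620e-05
Then change container volume by factor 0.8 (V_new/V_old).
Step 2:
                    M           D
  Initial       15.84      0.2004
  Change     -0.03438     0.02292
  Equil         15.81      0.2233
  solve Keq expr → x = 0.01146; check Q = 1.2620e-05
Then add 3.106 M of M.
Step 3:
                    M           D
  Initial       18.91      0.2233
  Change     -0.09994     0.06663
  Equil         18.81      0.2899
  solve Keq expr → x = 0.03331; check Q = 1.2620e-05

Direction: forward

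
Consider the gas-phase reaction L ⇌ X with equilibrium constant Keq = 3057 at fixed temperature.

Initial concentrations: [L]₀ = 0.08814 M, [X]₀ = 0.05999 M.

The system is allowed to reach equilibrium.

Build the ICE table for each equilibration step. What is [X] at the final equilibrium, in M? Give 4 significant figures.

Q₀ = 0.6806 vs Keq = 3057 ⇒ Q<K, forward
Step 1:
                   L          X
  init       0.08814    0.05999
  Δ         -0.08809    0.08809
  eq      4.8440e-05     0.1481
  solve Keq expr → x = 0.08809; check Q = 3057

[X]_eq = 0.1481 M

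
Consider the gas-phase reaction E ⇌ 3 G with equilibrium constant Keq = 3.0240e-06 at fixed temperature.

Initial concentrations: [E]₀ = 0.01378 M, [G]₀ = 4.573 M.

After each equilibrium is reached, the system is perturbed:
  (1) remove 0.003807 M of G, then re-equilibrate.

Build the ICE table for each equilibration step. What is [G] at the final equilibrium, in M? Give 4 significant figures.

Q₀ = 6940 vs Keq = 3.0240e-06 ⇒ Q>K, reverse
Step 1:
                    E           G
  Initial     0.01378       4.573
  Change        1.519      -4.556
  Equil         1.533     0.01667
  solve Keq expr → x = -1.519; check Q = 3.0240e-06
Then remove 0.003807 M of G.
Step 2:
                    E           G
  Initial       1.533     0.01287
  Change    -0.001267    0.003802
  Equil         1.531     0.01667
  solve Keq expr → x = 0.001267; check Q = 3.0240e-06

[G]_eq = 0.01667 M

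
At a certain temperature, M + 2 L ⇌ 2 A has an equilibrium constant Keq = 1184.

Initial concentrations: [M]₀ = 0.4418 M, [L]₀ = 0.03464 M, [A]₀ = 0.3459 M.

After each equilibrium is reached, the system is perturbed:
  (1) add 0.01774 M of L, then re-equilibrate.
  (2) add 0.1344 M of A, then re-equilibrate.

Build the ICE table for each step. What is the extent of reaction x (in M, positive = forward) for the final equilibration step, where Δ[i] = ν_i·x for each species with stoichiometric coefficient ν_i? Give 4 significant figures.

Q₀ = 225.7 vs Keq = 1184 ⇒ Q<K, forward
Step 1:
                    M           L           A
  init         0.4418     0.03464      0.3459
  Δ         -0.009268    -0.01854     0.01854
  eq           0.4325      0.0161      0.3644
  solve Keq expr → x = 0.009268; check Q = 1184
Then add 0.01774 M of L.
Step 2:
                    M           L           A
  init         0.4325     0.03384      0.3644
  Δ         -0.008415    -0.01683     0.01683
  eq           0.4241     0.01701      0.3813
  solve Keq expr → x = 0.008415; check Q = 1184
Then add 0.1344 M of A.
Step 3:
                    M           L           A
  init         0.4241     0.01701      0.5157
  Δ          0.002834    0.005669   -0.005669
  eq            0.427     0.02268        0.51
  solve Keq expr → x = -0.002834; check Q = 1184

x = -0.002834 M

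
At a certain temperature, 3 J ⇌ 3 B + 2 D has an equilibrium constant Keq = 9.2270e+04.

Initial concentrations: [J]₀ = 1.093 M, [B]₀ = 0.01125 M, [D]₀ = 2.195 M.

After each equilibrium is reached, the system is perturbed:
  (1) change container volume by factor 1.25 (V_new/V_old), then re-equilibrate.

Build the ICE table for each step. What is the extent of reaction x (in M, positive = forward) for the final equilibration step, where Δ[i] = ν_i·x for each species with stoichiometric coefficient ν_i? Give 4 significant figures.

Q₀ = 5.2537e-06 vs Keq = 9.2270e+04 ⇒ Q<K, forward
Step 1:
                    J           B           D
  init          1.093     0.01125       2.195
  Δ            -1.046       1.046       0.697
  eq          0.04747       1.057       2.892
  solve Keq expr → x = 0.3485; check Q = 9.2270e+04
Then change container volume by factor 1.25 (V_new/V_old).
Step 2:
                    J           B           D
  init        0.03798      0.8454       2.314
  Δ         -0.005023    0.005023    0.003349
  eq          0.03295      0.8504       2.317
  solve Keq expr → x = 0.001674; check Q = 9.2270e+04

x = 0.001674 M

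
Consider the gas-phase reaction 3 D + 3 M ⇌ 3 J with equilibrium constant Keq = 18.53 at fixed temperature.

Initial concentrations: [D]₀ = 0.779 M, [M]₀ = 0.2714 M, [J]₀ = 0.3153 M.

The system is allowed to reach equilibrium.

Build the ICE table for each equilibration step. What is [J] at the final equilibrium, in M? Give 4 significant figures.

[J]_eq = 0.3831 M

Q₀ = 3.317 vs Keq = 18.53 ⇒ Q<K, forward
Step 1:
                  D         M         J
  I           0.779    0.2714    0.3153
  C        -0.06782  -0.06782   0.06782
  E          0.7112    0.2036    0.3831
  solve Keq expr → x = 0.02261; check Q = 18.53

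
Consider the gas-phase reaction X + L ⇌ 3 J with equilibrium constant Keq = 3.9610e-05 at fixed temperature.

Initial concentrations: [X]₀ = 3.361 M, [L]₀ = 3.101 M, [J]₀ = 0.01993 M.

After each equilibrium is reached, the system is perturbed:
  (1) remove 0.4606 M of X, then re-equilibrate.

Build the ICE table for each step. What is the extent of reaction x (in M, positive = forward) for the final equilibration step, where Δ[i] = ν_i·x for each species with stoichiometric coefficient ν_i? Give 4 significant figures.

Q₀ = 7.5954e-07 vs Keq = 3.9610e-05 ⇒ Q<K, forward
Step 1:
                    X           L           J
  init          3.361       3.101     0.01993
  Δ          -0.01808    -0.01808     0.05425
  eq            3.343       3.083     0.07418
  solve Keq expr → x = 0.01808; check Q = 3.9610e-05
Then remove 0.4606 M of X.
Step 2:
                    X           L           J
  init          2.882       3.083     0.07418
  Δ          0.001186    0.001186   -0.003558
  eq            2.884       3.084     0.07062
  solve Keq expr → x = -0.001186; check Q = 3.9610e-05

x = -0.001186 M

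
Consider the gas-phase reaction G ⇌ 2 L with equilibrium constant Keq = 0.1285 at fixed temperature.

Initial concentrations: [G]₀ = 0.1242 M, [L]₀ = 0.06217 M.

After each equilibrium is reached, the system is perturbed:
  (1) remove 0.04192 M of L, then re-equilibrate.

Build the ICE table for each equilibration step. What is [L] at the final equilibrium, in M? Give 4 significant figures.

[L]_eq = 0.1031 M

Q₀ = 0.03112 vs Keq = 0.1285 ⇒ Q<K, forward
Step 1:
                  G         L
  I          0.1242   0.06217
  C        -0.02529   0.05057
  E         0.09891    0.1127
  solve Keq expr → x = 0.02529; check Q = 0.1285
Then remove 0.04192 M of L.
Step 2:
                  G         L
  I         0.09891   0.07082
  C        -0.01615    0.0323
  E         0.08276    0.1031
  solve Keq expr → x = 0.01615; check Q = 0.1285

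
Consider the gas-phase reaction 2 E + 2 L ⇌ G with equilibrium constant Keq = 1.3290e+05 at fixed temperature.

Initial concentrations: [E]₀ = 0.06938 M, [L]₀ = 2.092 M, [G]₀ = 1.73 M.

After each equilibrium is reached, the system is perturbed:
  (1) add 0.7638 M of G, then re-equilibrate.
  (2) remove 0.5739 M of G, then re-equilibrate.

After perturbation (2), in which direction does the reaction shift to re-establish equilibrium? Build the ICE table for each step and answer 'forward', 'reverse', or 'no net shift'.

Direction: forward

Q₀ = 82.12 vs Keq = 1.3290e+05 ⇒ Q<K, forward
Step 1:
                   E          L          G
  I          0.06938      2.092       1.73
  C         -0.06758   -0.06758    0.03379
  E           0.0018      2.024      1.764
  solve Keq expr → x = 0.03379; check Q = 1.3290e+05
Then add 0.7638 M of G.
Step 2:
                   E          L          G
  I           0.0018      2.024      2.528
  C       3.5423e-04 3.5423e-04 -1.7712e-04
  E         0.002154      2.025      2.527
  solve Keq expr → x = -1.7712e-04; check Q = 1.3290e+05
Then remove 0.5739 M of G.
Step 3:
                   E          L          G
  I         0.002154      2.025      1.954
  C       -2.5995e-04 -2.5995e-04 1.2997e-04
  E         0.001894      2.025      1.954
  solve Keq expr → x = 1.2997e-04; check Q = 1.3290e+05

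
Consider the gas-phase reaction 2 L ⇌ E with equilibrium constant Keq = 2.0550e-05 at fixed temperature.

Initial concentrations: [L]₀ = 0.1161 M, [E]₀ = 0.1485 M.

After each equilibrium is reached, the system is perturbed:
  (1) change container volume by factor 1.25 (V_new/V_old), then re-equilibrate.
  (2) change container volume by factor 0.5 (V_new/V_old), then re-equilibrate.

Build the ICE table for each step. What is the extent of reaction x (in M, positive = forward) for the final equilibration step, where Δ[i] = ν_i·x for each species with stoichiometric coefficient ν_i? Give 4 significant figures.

Q₀ = 11.02 vs Keq = 2.0550e-05 ⇒ Q>K, reverse
Step 1:
                    L           E
  I            0.1161      0.1485
  C             0.297     -0.1485
  E            0.4131  3.5068e-06
  solve Keq expr → x = -0.1485; check Q = 2.0550e-05
Then change container volume by factor 1.25 (V_new/V_old).
Step 2:
                    L           E
  I            0.3305  2.8054e-06
  C        1.1221e-06 -5.6107e-07
  E            0.3305  2.2443e-06
  solve Keq expr → x = -5.6107e-07; check Q = 2.0550e-05
Then change container volume by factor 0.5 (V_new/V_old).
Step 3:
                    L           E
  I             0.661  4.4887e-06
  C       -8.9769e-06  4.4885e-06
  E            0.6609  8.9772e-06
  solve Keq expr → x = 4.4885e-06; check Q = 2.0550e-05

x = 4.4885e-06 M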